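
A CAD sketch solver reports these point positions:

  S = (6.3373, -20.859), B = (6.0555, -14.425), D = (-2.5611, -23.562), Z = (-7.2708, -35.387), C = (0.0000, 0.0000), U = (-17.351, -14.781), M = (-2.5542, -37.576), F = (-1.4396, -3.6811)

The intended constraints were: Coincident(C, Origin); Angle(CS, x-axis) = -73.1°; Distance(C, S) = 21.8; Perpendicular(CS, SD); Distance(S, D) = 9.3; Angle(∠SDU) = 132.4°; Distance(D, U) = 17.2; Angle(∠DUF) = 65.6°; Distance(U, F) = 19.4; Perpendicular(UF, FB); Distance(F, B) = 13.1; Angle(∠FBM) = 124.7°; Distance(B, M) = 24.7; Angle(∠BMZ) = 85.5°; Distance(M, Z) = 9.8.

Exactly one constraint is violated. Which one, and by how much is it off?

Distance(M, Z) = 9.8 — off by 4.60.

C = (0.00, 0.00) ✓; CS at -73.10° ✓; |CS| = 21.80 ✓; ∠(CS, SD) = 90.00° ✓; |SD| = 9.300 ✓; ∠SDU = 132.4° ✓; |DU| = 17.20 ✓; ∠DUF = 65.60° ✓; |UF| = 19.40 ✓; ∠(UF, FB) = 90.00° ✓; |FB| = 13.10 ✓; ∠FBM = 124.7° ✓; |BM| = 24.70 ✓; ∠BMZ = 85.50° ✓; |MZ| = 5.200 ✗.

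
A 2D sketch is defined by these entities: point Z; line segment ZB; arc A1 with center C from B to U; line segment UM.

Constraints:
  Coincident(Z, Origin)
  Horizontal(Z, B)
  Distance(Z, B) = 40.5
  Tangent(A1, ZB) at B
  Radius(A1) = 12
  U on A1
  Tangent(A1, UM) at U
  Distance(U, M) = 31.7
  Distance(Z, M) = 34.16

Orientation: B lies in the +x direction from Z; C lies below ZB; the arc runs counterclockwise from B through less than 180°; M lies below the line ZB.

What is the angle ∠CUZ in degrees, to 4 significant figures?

156.0°

Checks: |CU| = 12.00 ✓; ∠(CU, UM) = 90.00° ✓; |UM| = 31.70 ✓; |ZM| = 34.16 ✓.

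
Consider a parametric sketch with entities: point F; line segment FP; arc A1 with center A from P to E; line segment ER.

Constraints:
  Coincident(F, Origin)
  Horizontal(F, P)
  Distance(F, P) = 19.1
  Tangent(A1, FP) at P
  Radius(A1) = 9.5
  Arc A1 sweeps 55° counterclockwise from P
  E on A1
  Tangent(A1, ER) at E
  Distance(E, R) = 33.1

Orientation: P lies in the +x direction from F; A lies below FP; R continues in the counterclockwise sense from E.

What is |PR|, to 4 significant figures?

41.08

F is at the origin; F and P share the same y with |FP| = 19.1 and P on the +x side, so P = (19.10, 0.000). A1 meets FP tangentially, so AP is at right angles to FP, so A = P + (0, -9.5) = (19.10, -9.500). On A1, P sits at bearing 90° from A; a 55° counterclockwise sweep puts E at bearing 145°, so E = A + 9.5·(cos 145°, sin 145°) = (11.32, -4.051). Tangency of A1 to ER means the radius AE is perpendicular to ER, so ER runs along (−sin 145°, cos 145°); with |ER| = 33.1, R = (-7.667, -31.16). Then |PR| = |R − P| = 41.08.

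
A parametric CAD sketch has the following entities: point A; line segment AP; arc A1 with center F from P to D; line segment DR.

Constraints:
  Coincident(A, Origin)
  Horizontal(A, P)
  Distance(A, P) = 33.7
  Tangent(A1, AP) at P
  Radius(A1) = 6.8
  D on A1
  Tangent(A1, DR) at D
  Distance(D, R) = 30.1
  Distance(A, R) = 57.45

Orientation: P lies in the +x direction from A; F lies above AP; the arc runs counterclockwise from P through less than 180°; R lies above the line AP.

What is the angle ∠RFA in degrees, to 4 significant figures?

123.3°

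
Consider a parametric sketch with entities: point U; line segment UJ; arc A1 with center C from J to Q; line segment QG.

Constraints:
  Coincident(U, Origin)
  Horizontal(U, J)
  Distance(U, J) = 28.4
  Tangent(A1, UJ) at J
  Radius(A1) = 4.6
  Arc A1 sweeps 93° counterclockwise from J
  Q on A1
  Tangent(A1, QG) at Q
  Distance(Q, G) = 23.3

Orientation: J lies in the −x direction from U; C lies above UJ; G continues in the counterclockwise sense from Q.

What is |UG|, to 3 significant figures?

37.6

U is at the origin; UJ is horizontal with |UJ| = 28.4 and J on the −x side, so J = (-28.4, 0.00). The tangent condition forces CJ to be normal to UJ, so C = J + (0, 4.6) = (-28.4, 4.60). On A1, J sits at bearing -90° from C; a 93° counterclockwise sweep puts Q at bearing 3°, so Q = C + 4.6·(cos 3°, sin 3°) = (-23.8, 4.84). The tangent condition forces CQ to be normal to QG, so QG runs along (−sin 3°, cos 3°); with |QG| = 23.3, G = (-25.0, 28.1). Then |UG| = |G − U| = 37.6.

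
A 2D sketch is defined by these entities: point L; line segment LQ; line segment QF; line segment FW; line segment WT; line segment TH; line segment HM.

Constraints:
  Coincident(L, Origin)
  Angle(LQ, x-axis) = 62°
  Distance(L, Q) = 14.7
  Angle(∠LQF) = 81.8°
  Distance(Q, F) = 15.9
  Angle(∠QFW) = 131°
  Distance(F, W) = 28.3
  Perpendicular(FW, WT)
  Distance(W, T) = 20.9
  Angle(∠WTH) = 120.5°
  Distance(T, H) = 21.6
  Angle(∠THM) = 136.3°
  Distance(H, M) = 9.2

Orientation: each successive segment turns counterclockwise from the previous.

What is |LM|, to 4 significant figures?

9.871

L is at the origin; LQ runs at 62.0° with length 14.7, so Q = (6.901, 12.98). ∠LQF = 81.8° gives QF at 160.2° from the x-axis; with |QF| = 15.9, F = (-8.059, 18.37). ∠QFW = 131.0° gives FW at -150.8° from the x-axis; with |FW| = 28.3, W = (-32.76, 4.559). The perpendicularity gives WT at right angles to FW, so WT runs at -60.80°; with |WT| = 20.9, T = (-22.57, -13.69). ∠WTH = 120.5° gives TH at -1.300° from the x-axis; with |TH| = 21.6, H = (-0.9718, -14.18). ∠THM = 136.3° gives HM at 42.40° from the x-axis; with |HM| = 9.2, M = (5.822, -7.972). Then |LM| = |M − L| = 9.871.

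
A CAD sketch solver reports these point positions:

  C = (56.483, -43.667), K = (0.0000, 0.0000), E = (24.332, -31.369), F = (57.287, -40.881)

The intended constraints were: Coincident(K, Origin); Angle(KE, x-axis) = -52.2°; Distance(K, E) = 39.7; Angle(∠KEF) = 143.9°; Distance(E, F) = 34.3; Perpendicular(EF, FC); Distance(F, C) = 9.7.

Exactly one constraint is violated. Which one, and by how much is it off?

Distance(F, C) = 9.7 — off by 6.80.

K = (0.00, 0.00) ✓; KE at -52.20° ✓; |KE| = 39.70 ✓; ∠KEF = 143.9° ✓; |EF| = 34.30 ✓; ∠(EF, FC) = 90.00° ✓; |FC| = 2.900 ✗.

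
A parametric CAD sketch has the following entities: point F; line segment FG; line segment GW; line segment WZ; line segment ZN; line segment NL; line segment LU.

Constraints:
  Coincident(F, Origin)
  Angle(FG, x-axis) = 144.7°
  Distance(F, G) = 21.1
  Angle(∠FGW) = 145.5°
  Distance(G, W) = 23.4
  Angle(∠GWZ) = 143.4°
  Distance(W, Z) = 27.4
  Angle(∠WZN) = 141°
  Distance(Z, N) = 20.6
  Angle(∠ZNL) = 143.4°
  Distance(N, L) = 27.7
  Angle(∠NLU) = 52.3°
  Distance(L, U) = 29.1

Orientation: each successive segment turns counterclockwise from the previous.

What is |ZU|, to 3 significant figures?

28.5

∠ZNL = 143.4° gives NL at -68.6° from the x-axis; with |NL| = 27.7, L = (-58.1, -49.2). ∠NLU = 52.3° gives LU at 59.1° from the x-axis; with |LU| = 29.1, U = (-43.2, -24.2). Then |ZU| = |U − Z| = 28.5.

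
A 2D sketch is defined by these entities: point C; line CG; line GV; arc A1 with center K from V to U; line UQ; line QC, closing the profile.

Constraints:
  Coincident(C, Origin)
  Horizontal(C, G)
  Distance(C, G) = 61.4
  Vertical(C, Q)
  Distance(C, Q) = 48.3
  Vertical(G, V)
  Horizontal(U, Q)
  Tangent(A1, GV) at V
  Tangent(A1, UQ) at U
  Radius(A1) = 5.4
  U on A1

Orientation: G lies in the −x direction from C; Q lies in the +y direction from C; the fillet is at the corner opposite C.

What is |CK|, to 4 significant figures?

70.54

CQ is vertical with |CQ| = 48.3 and Q on the +y side, so Q = (0.000, 48.30). The virtual corner opposite C is at (-61.40, 48.30). The tangent condition forces KV to be normal to GV and since A1 is tangent to UQ there, KU ⟂ UQ, with radius 5.4, so the center K sits 5.4 in from both sides at K = (-56.00, 42.90). Then |CK| = |K − C| = 70.54.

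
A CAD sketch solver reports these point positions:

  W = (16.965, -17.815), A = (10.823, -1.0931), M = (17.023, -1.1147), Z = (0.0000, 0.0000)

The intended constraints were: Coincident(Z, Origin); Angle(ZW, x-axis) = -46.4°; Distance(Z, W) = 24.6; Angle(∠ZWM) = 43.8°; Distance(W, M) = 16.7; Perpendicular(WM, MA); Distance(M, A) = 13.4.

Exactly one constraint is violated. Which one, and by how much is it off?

Distance(M, A) = 13.4 — off by 7.20.

Z = (0.00, 0.00) ✓; ZW at -46.40° ✓; |ZW| = 24.60 ✓; ∠ZWM = 43.80° ✓; |WM| = 16.70 ✓; ∠(WM, MA) = 90.00° ✓; |MA| = 6.200 ✗.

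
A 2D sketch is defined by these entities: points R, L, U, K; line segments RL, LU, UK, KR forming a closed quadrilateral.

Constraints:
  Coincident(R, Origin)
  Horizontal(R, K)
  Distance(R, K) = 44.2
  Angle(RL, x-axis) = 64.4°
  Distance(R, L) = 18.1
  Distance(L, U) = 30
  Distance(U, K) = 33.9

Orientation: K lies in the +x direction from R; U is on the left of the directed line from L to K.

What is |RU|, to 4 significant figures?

46.28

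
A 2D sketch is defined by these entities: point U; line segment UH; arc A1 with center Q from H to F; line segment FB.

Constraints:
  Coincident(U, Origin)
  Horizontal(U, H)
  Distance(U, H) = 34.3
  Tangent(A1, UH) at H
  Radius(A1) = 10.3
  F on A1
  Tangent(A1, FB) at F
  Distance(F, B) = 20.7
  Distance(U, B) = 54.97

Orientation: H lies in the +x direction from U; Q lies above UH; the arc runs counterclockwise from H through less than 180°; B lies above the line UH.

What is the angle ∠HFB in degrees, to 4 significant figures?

136.7°

U is at the origin; UH is horizontal with |UH| = 34.3 and H on the +x side, so H = (34.30, 0.000). A1 meets UH tangentially, so QH is at right angles to UH, so Q = H + (0, 10.3) = (34.30, 10.30). Since QF ⟂ FB (tangency), |QB| = √(10.3² + 20.7²) = 23.12 regardless of where F sits on A1. So B lies on both circle(U, 54.97) and circle(Q, 23.12); the above-UH intersection is B = (45.84, 30.33). F is the foot of the tangent from B: F = (44.58, 9.672).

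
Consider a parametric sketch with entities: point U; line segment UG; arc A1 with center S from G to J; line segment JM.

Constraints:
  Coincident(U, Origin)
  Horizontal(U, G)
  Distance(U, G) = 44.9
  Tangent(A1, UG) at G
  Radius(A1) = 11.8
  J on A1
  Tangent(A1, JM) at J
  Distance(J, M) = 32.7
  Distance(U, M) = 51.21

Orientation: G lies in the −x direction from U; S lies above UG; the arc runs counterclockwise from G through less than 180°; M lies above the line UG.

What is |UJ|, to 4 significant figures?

34.73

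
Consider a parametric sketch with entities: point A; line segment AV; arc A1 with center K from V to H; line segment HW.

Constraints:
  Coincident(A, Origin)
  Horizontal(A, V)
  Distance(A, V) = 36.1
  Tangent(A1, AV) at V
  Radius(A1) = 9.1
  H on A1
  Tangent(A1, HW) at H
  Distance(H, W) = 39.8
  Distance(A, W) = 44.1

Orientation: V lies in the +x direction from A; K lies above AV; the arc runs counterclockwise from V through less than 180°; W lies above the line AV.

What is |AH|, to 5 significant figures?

45.043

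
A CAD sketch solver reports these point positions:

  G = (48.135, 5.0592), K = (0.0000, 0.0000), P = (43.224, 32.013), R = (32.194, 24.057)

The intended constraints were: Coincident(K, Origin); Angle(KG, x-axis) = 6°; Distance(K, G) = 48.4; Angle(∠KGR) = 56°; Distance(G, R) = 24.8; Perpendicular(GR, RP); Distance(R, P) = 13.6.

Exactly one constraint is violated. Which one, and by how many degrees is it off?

Perpendicular(GR, RP) — off by 4.20°.

K = (0.00, 0.00) ✓; KG at 6.000° ✓; |KG| = 48.40 ✓; ∠KGR = 56.00° ✓; |GR| = 24.80 ✓; ∠(GR, RP) = 94.20° ✗; |RP| = 13.60 ✓.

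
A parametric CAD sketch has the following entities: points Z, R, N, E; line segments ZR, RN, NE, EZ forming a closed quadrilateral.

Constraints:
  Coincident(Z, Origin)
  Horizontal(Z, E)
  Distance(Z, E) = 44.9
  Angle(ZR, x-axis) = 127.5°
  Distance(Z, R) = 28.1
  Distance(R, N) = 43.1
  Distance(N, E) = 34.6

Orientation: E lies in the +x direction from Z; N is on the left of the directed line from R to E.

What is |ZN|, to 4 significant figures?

38.38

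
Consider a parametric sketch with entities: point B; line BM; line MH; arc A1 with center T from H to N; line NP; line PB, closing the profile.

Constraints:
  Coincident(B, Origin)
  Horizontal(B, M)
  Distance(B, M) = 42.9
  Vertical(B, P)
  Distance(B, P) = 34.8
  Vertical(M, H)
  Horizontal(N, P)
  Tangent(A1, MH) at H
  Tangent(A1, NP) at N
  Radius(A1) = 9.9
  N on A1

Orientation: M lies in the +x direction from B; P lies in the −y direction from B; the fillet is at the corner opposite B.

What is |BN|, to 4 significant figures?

47.96

B is at the origin; B and M share the same y with |BM| = 42.9 and M on the +x side, so M = (42.90, 0.000). BP is vertical with |BP| = 34.8 and P on the −y side, so P = (0.000, -34.80). The virtual corner opposite B is at (42.90, -34.80). A1 meets MH tangentially, so TH is at right angles to MH and the tangent condition forces TN to be normal to NP, with radius 9.9, so the center T sits 9.9 in from both sides at T = (33.00, -24.90). That places the tangent points at H = (42.90, -24.90) on MH and N = (33.00, -34.80) on NP. Then |BN| = |N − B| = 47.96.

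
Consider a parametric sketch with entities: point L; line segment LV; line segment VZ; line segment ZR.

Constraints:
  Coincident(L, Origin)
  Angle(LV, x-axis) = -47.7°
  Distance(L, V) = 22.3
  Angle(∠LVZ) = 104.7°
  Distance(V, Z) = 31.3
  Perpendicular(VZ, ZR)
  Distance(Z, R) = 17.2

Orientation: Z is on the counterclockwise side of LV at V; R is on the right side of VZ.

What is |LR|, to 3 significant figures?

53.6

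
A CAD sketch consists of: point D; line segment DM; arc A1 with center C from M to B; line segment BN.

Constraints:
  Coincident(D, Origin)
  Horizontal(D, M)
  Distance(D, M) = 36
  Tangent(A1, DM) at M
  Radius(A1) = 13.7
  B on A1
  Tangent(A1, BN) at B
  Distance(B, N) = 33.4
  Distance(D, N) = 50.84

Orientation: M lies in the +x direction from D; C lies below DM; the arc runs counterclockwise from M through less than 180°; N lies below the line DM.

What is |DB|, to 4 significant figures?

25.85

Checks: |CB| = 13.70 ✓; ∠(CB, BN) = 90.00° ✓; |BN| = 33.40 ✓; |DN| = 50.84 ✓.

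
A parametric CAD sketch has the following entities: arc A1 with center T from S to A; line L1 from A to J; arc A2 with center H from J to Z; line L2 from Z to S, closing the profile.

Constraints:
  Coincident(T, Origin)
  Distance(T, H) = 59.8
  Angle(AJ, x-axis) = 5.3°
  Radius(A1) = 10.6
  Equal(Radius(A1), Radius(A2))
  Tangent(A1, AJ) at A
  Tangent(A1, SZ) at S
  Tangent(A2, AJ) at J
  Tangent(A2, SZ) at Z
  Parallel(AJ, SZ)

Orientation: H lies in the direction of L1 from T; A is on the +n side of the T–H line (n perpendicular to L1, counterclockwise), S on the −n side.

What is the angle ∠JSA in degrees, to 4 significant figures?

70.48°

The slot axis is L1's direction at 5.3°, so u = (cos 5.3°, sin 5.3°) = (0.9957, 0.09237) and n = (−sin 5.3°, cos 5.3°) = (-0.09237, 0.9957). T is at the origin and H lies 59.8 along u from T, so H = 59.8·u = (59.54, 5.524). Tangency of A1 to both parallel lines with radius 10.6 puts A and S at T ± 10.6·n: A = (-0.9791, 10.55), S = (0.9791, -10.55). Equal radii place J and Z the same way about H: J = H + 10.6·n = (58.57, 16.08), Z = H − 10.6·n = (60.52, -5.031). Then cos ∠JSA = SJ·SA / (|SJ||SA|), giving 70.48°.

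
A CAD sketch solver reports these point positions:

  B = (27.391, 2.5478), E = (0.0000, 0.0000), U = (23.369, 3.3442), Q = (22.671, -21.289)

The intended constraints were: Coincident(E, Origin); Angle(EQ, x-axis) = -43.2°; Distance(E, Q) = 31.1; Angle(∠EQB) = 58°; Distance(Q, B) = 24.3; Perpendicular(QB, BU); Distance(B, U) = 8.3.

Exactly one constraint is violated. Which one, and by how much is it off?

Distance(B, U) = 8.3 — off by 4.20.

E = (0.00, 0.00) ✓; EQ at -43.20° ✓; |EQ| = 31.10 ✓; ∠EQB = 58.00° ✓; |QB| = 24.30 ✓; ∠(QB, BU) = 90.00° ✓; |BU| = 4.100 ✗.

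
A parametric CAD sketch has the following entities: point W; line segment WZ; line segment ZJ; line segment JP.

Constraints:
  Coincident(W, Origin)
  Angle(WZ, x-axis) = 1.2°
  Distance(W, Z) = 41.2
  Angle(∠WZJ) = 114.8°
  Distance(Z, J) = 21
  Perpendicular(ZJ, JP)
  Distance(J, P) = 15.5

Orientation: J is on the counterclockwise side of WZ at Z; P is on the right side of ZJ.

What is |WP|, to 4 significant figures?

65.30

∠WZJ = 114.8°, so ZJ runs at 1.2° + (180° − 114.8°) = 66.40° from the x-axis; with |ZJ| = 21.0, J = Z + 21.0·(cos 66.40°, sin 66.40°) = (49.60, 20.11). ZJ ⟂ JP; with |JP| = 15.5 on the right of ZJ, P = J + 15.5·(0.9164, -0.4003) = (63.80, 13.90). Then |WP| = |P − W| = 65.30.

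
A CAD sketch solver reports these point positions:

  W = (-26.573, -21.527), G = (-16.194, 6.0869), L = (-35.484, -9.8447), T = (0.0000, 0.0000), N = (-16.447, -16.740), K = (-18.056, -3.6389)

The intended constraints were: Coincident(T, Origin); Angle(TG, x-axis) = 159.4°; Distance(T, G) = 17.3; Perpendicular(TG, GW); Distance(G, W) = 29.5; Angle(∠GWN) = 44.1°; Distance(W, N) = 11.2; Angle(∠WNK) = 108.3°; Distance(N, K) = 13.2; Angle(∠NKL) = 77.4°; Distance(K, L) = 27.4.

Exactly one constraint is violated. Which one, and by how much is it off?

Distance(K, L) = 27.4 — off by 8.90.

T = (0.00, 0.00) ✓; TG at 159.4° ✓; |TG| = 17.30 ✓; ∠(TG, GW) = 90.00° ✓; |GW| = 29.50 ✓; ∠GWN = 44.10° ✓; |WN| = 11.20 ✓; ∠WNK = 108.3° ✓; |NK| = 13.20 ✓; ∠NKL = 77.40° ✓; |KL| = 18.50 ✗.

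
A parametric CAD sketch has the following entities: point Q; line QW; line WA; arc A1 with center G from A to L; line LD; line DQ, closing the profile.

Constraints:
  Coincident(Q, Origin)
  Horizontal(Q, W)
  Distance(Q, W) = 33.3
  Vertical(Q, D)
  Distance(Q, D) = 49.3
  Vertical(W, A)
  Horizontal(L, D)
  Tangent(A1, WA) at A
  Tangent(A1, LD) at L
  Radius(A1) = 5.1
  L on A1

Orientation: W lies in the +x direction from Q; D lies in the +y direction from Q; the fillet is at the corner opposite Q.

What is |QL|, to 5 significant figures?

56.796

The virtual corner opposite Q is at (33.300, 49.300). Tangency of A1 to WA means the radius GA is perpendicular to WA and tangency of A1 to LD means the radius GL is perpendicular to LD, with radius 5.1, so the center G sits 5.1 in from both sides at G = (28.200, 44.200). That places the tangent points at A = (33.300, 44.200) on WA and L = (28.200, 49.300) on LD. Then |QL| = |L − Q| = 56.796.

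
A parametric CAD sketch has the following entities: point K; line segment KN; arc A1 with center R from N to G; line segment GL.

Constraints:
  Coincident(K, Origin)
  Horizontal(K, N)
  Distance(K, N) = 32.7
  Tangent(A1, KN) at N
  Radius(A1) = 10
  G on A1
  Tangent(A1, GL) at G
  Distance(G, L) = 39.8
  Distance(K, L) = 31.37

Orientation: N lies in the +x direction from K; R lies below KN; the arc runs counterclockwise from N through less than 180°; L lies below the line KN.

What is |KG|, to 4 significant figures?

25.76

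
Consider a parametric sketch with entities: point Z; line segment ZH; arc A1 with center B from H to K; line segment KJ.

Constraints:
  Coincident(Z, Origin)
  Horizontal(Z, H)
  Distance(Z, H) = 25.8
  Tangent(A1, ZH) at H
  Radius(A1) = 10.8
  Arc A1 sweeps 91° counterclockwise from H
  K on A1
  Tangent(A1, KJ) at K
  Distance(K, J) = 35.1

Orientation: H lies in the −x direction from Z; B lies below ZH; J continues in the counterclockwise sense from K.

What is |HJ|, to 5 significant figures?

47.195

Z is at the origin; ZH is horizontal with |ZH| = 25.8 and H on the −x side, so H = (-25.800, 0.0000). Tangency of A1 to ZH means the radius BH is perpendicular to ZH, so B = H + (0, -10.8) = (-25.800, -10.800). On A1, H sits at bearing 90° from B; a 91° counterclockwise sweep puts K at bearing 181°, so K = B + 10.8·(cos 181°, sin 181°) = (-36.598, -10.988). The tangent condition forces BK to be normal to KJ, so KJ runs along (−sin 181°, cos 181°); with |KJ| = 35.1, J = (-35.986, -46.083). Then |HJ| = |J − H| = 47.195.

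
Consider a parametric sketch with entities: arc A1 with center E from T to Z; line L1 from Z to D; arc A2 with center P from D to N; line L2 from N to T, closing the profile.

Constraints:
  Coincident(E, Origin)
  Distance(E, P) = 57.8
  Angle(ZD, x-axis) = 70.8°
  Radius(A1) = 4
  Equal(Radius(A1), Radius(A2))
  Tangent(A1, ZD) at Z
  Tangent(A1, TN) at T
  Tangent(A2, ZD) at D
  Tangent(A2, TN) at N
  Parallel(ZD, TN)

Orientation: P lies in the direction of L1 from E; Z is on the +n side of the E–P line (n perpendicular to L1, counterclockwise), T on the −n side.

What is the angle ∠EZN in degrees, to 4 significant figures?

82.12°

The slot axis is L1's direction at 70.8°, so u = (cos 70.8°, sin 70.8°) = (0.3289, 0.9444) and n = (−sin 70.8°, cos 70.8°) = (-0.9444, 0.3289). E is at the origin and P lies 57.8 along u from E, so P = 57.8·u = (19.01, 54.58). Tangency of A1 to both parallel lines with radius 4.0 puts Z and T at E ± 4.0·n: Z = (-3.778, 1.315), T = (3.778, -1.315). Equal radii place D and N the same way about P: D = P + 4.0·n = (15.23, 55.90), N = P − 4.0·n = (22.79, 53.27). Then cos ∠EZN = ZE·ZN / (|ZE||ZN|), giving 82.12°.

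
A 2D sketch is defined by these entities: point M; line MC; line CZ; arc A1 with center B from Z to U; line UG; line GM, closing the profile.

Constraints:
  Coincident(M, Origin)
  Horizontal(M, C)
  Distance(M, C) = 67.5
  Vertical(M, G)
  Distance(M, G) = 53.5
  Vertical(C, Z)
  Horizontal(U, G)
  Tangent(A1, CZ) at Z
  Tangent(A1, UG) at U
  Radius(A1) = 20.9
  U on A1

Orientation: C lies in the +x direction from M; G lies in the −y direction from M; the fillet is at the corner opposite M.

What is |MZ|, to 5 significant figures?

74.960

M is at the origin; M and C share the same y with |MC| = 67.5 and C on the +x side, so C = (67.500, 0.0000). M and G share the same x with |MG| = 53.5 and G on the −y side, so G = (0.0000, -53.500). The virtual corner opposite M is at (67.500, -53.500). A1 meets CZ tangentially, so BZ is at right angles to CZ and tangency of A1 to UG means the radius BU is perpendicular to UG, with radius 20.9, so the center B sits 20.9 in from both sides at B = (46.600, -32.600). That places the tangent points at Z = (67.500, -32.600) on CZ and U = (46.600, -53.500) on UG. Then |MZ| = |Z − M| = 74.960.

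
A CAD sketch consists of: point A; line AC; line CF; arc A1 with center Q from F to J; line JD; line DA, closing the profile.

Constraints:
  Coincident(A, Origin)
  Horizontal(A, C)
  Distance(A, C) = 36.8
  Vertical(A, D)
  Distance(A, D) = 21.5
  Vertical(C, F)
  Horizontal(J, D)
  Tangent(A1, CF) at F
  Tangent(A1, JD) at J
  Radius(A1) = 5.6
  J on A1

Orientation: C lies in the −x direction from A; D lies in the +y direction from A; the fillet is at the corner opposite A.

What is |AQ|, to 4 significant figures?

35.02

A is at the origin; A and C share the same y with |AC| = 36.8 and C on the −x side, so C = (-36.80, 0.000). A and D share the same x with |AD| = 21.5 and D on the +y side, so D = (0.000, 21.50). The virtual corner opposite A is at (-36.80, 21.50). Tangency of A1 to CF means the radius QF is perpendicular to CF and A1 meets JD tangentially, so QJ is at right angles to JD, with radius 5.6, so the center Q sits 5.6 in from both sides at Q = (-31.20, 15.90). Then |AQ| = |Q − A| = 35.02.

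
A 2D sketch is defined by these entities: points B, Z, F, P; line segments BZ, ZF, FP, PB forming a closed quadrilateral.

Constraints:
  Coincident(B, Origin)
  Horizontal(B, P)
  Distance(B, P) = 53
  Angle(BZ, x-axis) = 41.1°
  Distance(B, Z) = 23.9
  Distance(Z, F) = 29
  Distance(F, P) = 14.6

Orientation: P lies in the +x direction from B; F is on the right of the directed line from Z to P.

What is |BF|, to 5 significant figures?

39.268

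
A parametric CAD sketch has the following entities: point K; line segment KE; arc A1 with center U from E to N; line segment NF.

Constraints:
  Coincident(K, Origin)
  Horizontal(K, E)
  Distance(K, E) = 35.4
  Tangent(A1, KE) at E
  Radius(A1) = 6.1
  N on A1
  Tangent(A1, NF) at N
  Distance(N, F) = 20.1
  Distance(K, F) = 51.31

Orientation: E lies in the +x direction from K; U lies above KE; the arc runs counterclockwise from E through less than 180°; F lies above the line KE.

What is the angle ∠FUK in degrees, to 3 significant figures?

127°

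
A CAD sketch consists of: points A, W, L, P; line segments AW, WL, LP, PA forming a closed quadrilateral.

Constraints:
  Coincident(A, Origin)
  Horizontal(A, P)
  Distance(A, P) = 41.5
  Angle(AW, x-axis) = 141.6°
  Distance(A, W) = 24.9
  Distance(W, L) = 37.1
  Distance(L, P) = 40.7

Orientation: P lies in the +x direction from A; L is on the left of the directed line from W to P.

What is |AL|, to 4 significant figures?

33.66

Checks: |WL| = 37.10 ✓; |LP| = 40.70 ✓.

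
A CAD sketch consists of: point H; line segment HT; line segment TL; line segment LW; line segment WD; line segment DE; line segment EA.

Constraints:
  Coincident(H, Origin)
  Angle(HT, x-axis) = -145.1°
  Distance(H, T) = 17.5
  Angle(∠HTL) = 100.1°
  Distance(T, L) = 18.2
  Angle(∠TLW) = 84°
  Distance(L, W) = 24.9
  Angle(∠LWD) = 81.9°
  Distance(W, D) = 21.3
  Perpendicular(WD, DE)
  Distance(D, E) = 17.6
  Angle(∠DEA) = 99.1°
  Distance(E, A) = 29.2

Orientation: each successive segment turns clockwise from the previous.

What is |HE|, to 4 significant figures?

14.90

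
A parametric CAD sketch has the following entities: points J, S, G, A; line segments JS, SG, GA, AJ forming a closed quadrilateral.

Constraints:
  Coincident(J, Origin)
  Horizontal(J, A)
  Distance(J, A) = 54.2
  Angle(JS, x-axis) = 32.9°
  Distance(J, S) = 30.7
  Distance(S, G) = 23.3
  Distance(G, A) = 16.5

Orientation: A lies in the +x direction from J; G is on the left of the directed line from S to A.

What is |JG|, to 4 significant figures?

51.50

J is at the origin; J and A share the same y with |JA| = 54.2 and A in +x, so A = (54.2, 0). JS runs at 32.9° with |JS| = 30.7, so S = (25.78, 16.68). G is determined by |SG| = 23.3 and |GA| = 16.5 together: it lies at the intersection of circle(S, 23.3) and circle(A, 16.5). With |SA| = 32.95, the foot of the radical line on SA is 20.58 from S and the perpendicular offset is √(23.3² − 20.58²) = 10.92. Taking the left-of-SA solution: G = (49.05, 15.68).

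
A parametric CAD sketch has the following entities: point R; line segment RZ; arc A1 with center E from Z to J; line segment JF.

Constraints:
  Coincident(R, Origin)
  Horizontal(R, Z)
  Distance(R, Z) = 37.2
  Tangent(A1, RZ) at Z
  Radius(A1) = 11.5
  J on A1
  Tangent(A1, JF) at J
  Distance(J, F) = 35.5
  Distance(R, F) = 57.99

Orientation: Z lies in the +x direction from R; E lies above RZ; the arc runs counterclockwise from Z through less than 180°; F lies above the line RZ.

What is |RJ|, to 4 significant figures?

50.33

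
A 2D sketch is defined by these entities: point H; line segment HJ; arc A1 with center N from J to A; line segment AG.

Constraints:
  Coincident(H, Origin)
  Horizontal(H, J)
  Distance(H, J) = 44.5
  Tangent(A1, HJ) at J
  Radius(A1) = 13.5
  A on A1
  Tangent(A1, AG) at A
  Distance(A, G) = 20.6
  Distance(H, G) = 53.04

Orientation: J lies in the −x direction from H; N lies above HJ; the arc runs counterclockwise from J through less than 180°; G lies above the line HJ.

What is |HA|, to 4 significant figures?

36.17

Checks: ∠(NJ, JH) = 90.00° ✓; |NJ| = 13.50 ✓; |NA| = 13.50 ✓; ∠(NA, AG) = 90.00° ✓; |AG| = 20.60 ✓; |HG| = 53.04 ✓.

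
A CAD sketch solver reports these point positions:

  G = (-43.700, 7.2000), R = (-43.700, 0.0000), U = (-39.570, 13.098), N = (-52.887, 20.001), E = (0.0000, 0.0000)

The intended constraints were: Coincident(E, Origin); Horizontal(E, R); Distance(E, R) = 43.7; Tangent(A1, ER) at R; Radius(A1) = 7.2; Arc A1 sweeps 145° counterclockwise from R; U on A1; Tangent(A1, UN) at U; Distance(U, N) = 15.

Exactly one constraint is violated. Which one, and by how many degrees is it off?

Tangent(A1, UN) at U — off by 7.60°.

E = (0.00, 0.00) ✓; E.y = 0.00, R.y = 0.00 ✓; |ER| = 43.70 ✓; ∠(GR, RE) = 90.00° ✓; |GR| = 7.200 ✓; bearing(G→U) − bearing(G→R) = 145.0° ✓; |GU| = 7.200 ✓; ∠(GU, UN) = 82.40° ✗; |UN| = 15.00 ✓.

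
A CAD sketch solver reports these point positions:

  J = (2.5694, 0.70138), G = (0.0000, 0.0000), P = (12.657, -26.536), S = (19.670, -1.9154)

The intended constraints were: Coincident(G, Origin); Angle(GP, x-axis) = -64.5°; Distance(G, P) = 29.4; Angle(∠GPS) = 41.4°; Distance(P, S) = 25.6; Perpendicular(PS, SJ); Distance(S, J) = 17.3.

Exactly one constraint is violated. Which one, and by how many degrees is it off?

Perpendicular(PS, SJ) — off by 7.20°.

G = (0.00, 0.00) ✓; GP at -64.50° ✓; |GP| = 29.40 ✓; ∠GPS = 41.40° ✓; |PS| = 25.60 ✓; ∠(PS, SJ) = 97.20° ✗; |SJ| = 17.30 ✓.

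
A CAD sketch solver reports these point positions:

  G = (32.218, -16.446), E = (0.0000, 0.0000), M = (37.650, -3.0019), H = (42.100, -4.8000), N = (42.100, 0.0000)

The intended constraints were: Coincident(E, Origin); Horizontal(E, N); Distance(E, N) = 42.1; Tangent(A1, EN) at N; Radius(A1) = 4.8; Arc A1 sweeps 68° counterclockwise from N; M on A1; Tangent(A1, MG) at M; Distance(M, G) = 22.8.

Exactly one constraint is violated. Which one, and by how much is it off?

Distance(M, G) = 22.8 — off by 8.30.

E = (0.00, 0.00) ✓; E.y = 0.00, N.y = 0.00 ✓; |EN| = 42.10 ✓; ∠(HN, NE) = 90.00° ✓; |HN| = 4.800 ✓; bearing(H→M) − bearing(H→N) = 68.00° ✓; |HM| = 4.800 ✓; ∠(HM, MG) = 90.00° ✓; |MG| = 14.50 ✗.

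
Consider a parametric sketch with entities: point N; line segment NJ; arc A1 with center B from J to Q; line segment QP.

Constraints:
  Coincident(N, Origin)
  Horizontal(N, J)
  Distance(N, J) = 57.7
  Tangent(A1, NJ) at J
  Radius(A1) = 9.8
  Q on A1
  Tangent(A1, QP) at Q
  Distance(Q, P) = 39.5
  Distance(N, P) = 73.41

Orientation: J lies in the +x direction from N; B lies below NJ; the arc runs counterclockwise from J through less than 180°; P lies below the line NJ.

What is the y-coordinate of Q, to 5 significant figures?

-11.163

Checks: |BQ| = 9.800 ✓; ∠(BQ, QP) = 90.00° ✓; |QP| = 39.50 ✓; |NP| = 73.41 ✓.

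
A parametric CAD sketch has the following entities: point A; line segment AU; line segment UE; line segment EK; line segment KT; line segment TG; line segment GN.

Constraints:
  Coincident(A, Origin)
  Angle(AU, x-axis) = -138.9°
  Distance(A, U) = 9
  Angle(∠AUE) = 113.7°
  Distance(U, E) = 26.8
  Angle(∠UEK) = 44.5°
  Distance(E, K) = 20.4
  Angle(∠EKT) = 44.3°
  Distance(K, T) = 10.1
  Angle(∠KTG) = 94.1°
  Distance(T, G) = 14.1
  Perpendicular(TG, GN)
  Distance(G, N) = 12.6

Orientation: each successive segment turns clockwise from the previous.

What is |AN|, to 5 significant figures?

31.778

∠KTG = 94.1° gives TG at 157.70° from the x-axis; with |TG| = 14.1, G = (-29.314, 8.5406). The perpendicularity gives GN at right angles to TG, so GN runs at 67.700°; with |GN| = 12.6, N = (-24.533, 20.198). Then |AN| = |N − A| = 31.778.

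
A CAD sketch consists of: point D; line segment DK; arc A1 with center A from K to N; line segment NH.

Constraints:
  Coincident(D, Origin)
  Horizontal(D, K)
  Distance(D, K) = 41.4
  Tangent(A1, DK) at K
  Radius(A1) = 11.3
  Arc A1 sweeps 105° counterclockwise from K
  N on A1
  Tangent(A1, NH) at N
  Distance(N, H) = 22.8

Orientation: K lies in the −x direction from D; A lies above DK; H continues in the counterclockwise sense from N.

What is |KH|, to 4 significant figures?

36.59

On A1, K sits at bearing -90° from A; a 105° counterclockwise sweep puts N at bearing 15°, so N = A + 11.3·(cos 15°, sin 15°) = (-30.49, 14.22). A1 meets NH tangentially, so AN is at right angles to NH, so NH runs along (−sin 15°, cos 15°); with |NH| = 22.8, H = (-36.39, 36.25). Then |KH| = |H − K| = 36.59.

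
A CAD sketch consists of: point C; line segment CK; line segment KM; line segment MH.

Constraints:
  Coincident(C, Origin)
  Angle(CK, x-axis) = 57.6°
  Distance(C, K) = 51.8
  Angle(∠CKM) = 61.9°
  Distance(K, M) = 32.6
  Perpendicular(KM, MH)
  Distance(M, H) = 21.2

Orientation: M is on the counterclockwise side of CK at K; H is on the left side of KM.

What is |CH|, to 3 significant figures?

25.8

C is at the origin; CK runs at 57.6° with length 51.8, so K = 51.8·(cos 57.6°, sin 57.6°) = (27.8, 43.7). ∠CKM = 61.9°, so KM runs at 57.6° + (180° − 61.9°) = 176° from the x-axis; with |KM| = 32.6, M = K + 32.6·(cos 176°, sin 176°) = (-4.75, 46.2). KM is perpendicular to MH; with |MH| = 21.2 on the left of KM, H = M + 21.2·(-0.0750, -0.997) = (-6.34, 25.0). Then |CH| = |H − C| = 25.8.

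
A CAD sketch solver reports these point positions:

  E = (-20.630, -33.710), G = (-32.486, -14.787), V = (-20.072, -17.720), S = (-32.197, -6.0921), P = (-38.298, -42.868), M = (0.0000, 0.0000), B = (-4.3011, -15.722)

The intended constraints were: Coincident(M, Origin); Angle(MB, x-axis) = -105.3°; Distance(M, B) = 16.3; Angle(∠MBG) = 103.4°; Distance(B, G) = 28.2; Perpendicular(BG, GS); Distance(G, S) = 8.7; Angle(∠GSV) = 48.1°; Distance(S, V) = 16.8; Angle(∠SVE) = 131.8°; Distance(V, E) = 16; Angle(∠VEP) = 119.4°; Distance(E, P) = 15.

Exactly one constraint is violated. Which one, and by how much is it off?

Distance(E, P) = 15 — off by 4.90.

M = (0.00, 0.00) ✓; MB at -105.3° ✓; |MB| = 16.30 ✓; ∠MBG = 103.4° ✓; |BG| = 28.20 ✓; ∠(BG, GS) = 90.00° ✓; |GS| = 8.700 ✓; ∠GSV = 48.10° ✓; |SV| = 16.80 ✓; ∠SVE = 131.8° ✓; |VE| = 16.00 ✓; ∠VEP = 119.4° ✓; |EP| = 19.90 ✗.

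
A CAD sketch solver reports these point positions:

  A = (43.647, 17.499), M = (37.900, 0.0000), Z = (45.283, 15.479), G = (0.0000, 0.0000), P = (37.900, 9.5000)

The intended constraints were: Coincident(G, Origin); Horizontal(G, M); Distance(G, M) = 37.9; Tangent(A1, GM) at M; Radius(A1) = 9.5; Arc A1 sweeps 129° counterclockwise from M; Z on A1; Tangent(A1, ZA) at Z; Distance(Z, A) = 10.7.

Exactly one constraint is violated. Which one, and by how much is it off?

Distance(Z, A) = 10.7 — off by 8.10.

G = (0.00, 0.00) ✓; G.y = 0.00, M.y = 0.00 ✓; |GM| = 37.90 ✓; ∠(PM, MG) = 90.00° ✓; |PM| = 9.500 ✓; bearing(P→Z) − bearing(P→M) = 129.0° ✓; |PZ| = 9.500 ✓; ∠(PZ, ZA) = 90.00° ✓; |ZA| = 2.599 ✗.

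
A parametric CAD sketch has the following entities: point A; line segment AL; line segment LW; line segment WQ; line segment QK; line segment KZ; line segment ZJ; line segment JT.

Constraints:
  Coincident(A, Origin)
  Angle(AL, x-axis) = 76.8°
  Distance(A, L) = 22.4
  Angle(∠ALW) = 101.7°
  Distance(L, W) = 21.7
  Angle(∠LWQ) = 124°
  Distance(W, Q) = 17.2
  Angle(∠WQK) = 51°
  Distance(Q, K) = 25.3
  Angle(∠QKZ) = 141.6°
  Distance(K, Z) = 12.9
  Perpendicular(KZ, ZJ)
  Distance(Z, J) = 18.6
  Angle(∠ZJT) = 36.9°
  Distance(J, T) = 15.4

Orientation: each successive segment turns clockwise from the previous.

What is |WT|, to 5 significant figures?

14.785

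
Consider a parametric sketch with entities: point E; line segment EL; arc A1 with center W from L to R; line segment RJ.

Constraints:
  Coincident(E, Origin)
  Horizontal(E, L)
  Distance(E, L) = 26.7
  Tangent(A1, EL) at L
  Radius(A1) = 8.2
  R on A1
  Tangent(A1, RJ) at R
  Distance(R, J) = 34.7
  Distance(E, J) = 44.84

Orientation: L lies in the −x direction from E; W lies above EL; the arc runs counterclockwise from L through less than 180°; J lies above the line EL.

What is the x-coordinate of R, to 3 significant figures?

-18.5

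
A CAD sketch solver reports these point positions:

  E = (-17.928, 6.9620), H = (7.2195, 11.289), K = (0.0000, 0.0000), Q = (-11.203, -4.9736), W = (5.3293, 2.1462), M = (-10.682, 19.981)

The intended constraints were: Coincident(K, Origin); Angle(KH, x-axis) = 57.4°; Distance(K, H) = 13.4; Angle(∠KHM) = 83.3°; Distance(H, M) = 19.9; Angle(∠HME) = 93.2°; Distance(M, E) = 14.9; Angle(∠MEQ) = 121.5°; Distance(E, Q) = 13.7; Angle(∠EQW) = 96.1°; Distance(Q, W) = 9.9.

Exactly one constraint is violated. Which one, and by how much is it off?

Distance(Q, W) = 9.9 — off by 8.10.

K = (0.00, 0.00) ✓; KH at 57.40° ✓; |KH| = 13.40 ✓; ∠KHM = 83.30° ✓; |HM| = 19.90 ✓; ∠HME = 93.20° ✓; |ME| = 14.90 ✓; ∠MEQ = 121.5° ✓; |EQ| = 13.70 ✓; ∠EQW = 96.10° ✓; |QW| = 18.00 ✗.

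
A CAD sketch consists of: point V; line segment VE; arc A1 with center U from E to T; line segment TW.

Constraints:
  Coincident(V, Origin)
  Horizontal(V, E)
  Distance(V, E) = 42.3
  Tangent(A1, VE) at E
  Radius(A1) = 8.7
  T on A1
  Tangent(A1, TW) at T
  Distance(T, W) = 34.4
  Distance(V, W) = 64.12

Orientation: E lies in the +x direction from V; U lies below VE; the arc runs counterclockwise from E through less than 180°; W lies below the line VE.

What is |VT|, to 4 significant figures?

36.20

Checks: ∠(UE, EV) = 90.00° ✓; |UT| = 8.700 ✓; ∠(UT, TW) = 90.00° ✓; |TW| = 34.40 ✓; |VW| = 64.12 ✓.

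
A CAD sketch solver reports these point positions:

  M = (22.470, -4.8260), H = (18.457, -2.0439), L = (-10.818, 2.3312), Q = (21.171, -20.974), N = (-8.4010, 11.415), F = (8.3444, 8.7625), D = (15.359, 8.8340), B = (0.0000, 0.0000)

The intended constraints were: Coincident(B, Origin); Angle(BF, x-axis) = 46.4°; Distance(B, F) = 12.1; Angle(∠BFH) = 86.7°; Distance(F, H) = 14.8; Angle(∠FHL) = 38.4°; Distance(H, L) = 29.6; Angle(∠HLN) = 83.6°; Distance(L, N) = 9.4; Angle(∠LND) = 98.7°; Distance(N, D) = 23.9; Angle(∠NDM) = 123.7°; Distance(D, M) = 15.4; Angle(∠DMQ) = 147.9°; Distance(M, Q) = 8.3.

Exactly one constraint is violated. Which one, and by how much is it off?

Distance(M, Q) = 8.3 — off by 7.90.

B = (0.00, 0.00) ✓; BF at 46.40° ✓; |BF| = 12.10 ✓; ∠BFH = 86.70° ✓; |FH| = 14.80 ✓; ∠FHL = 38.40° ✓; |HL| = 29.60 ✓; ∠HLN = 83.60° ✓; |LN| = 9.400 ✓; ∠LND = 98.70° ✓; |ND| = 23.90 ✓; ∠NDM = 123.7° ✓; |DM| = 15.40 ✓; ∠DMQ = 147.9° ✓; |MQ| = 16.20 ✗.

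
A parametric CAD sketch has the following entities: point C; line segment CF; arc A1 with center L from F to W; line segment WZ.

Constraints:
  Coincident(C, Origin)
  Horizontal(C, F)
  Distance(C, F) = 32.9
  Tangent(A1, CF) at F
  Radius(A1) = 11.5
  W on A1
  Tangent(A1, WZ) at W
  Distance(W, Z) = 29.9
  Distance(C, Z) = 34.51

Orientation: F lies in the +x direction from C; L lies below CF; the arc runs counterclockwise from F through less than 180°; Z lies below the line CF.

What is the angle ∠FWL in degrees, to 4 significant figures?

58.14°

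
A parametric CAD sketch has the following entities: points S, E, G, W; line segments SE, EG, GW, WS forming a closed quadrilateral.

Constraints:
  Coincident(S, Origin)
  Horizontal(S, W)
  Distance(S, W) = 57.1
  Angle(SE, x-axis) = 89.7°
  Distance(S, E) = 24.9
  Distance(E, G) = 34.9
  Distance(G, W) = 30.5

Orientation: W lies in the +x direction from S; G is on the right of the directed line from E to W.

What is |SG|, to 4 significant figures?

26.78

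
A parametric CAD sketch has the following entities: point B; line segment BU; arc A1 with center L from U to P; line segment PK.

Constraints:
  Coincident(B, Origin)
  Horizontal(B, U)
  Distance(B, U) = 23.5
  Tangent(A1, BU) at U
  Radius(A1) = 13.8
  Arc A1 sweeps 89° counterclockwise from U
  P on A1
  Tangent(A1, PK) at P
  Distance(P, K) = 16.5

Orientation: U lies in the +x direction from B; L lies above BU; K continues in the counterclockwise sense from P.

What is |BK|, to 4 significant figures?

48.13

B is at the origin; BU is horizontal with |BU| = 23.5 and U on the +x side, so U = (23.50, 0.000). A1 meets BU tangentially, so LU is at right angles to BU, so L = U + (0, 13.8) = (23.50, 13.80). On A1, U sits at bearing -90° from L; an 89° counterclockwise sweep puts P at bearing -1°, so P = L + 13.8·(cos -1°, sin -1°) = (37.30, 13.56). The tangent condition forces LP to be normal to PK, so PK runs along (−sin -1°, cos -1°); with |PK| = 16.5, K = (37.59, 30.06). Then |BK| = |K − B| = 48.13.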